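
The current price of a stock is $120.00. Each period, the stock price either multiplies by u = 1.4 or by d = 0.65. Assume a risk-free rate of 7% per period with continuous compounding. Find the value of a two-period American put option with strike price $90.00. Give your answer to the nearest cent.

Risk-neutral probability p = (e^0.07 − 0.65)/(1.4 − 0.65) = 0.4225/0.7500 = 0.5633
Terminal stock prices: S_uu = 235.2, S_ud = 109.2, S_dd = 50.7
Terminal payoffs (K − S): max(-145.2, 0) = 0, max(-19.2, 0) = 0, max(39.3, 0) = 39.3
Node u (S = 168): continuation = e^(−0.07)·[0.5633·0.0000 + 0.4367·0.0000] = 0.0000; exercise value = 0.0000 ≤ continuation, so V_u = 0.0000
Node d (S = 78): continuation = e^(−0.07)·[0.5633·0.0000 + 0.4367·39.3000] = 16.0004; exercise value = 12.0000 ≤ continuation, so V_d = 16.0004
Node 0 (S = 120): continuation = e^(−0.07)·[0.5633·0.0000 + 0.4367·16.0004] = 6.5143; exercise value = 0.0000 ≤ continuation, so V_0 = 6.5143

$6.51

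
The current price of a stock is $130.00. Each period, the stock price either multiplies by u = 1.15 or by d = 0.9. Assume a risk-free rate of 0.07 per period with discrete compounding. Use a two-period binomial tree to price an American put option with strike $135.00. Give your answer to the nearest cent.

Risk-neutral probability p = (1 + 0.07 − 0.9)/(1.15 − 0.9) = 0.1700/0.2500 = 0.6800
Terminal stock prices: S_uu = 171.9, S_ud = 134.6, S_dd = 105.3
Terminal payoffs (K − S): max(-36.92, 0) = 0, max(0.45, 0) = 0.45, max(29.7, 0) = 29.7
Node u (S = 149.5): continuation = 1/1.07·[0.6800·0.0000 + 0.3200·0.4500] = 0.1346; exercise value = 0.0000 ≤ continuation, so V_u = 0.1346
Node d (S = 117): continuation = 1/1.07·[0.6800·0.4500 + 0.3200·29.7000] = 9.1682; exercise value = 18.0000 > continuation, so V_d = 18.0000 (exercise)
Node 0 (S = 130): continuation = 1/1.07·[0.6800·0.1346 + 0.3200·18.0000] = 5.4687; exercise value = 5.0000 ≤ continuation, so V_0 = 5.4687

$5.47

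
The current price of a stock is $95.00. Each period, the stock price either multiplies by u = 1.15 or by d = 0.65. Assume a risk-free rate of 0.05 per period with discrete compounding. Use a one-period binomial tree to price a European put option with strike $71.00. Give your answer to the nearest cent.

Risk-neutral probability p = (1 + 0.05 − 0.65)/(1.15 − 0.65) = 0.4000/0.5000 = 0.8000
Terminal stock prices: S_u = 109.2, S_d = 61.75
Terminal payoffs (K − S): max(-38.25, 0) = 0, max(9.25, 0) = 9.25
Node 0 (S = 95): V_0 = 1/1.05·[0.8000·0.0000 + 0.2000·9.2500] = 1.7619

$1.76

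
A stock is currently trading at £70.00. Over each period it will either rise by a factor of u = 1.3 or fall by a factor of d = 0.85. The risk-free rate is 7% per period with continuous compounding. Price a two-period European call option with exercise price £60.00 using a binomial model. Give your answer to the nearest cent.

Risk-neutral probability p = (e^0.07 − 0.85)/(1.3 − 0.85) = 0.2225/0.4500 = 0.4945
Terminal stock prices: S_uu = 118.3, S_ud = 77.35, S_dd = 50.57
Terminal payoffs (S − K): max(58.3, 0) = 58.3, max(17.35, 0) = 17.35, max(-9.425, 0) = 0
Node u (S = 91): V_u = e^(−0.07)·[0.4945·58.3000 + 0.5055·17.3500] = 35.0564
Node d (S = 59.5): V_d = e^(−0.07)·[0.4945·17.3500 + 0.5055·0.0000] = 7.9989
Node 0 (S = 70): V_0 = e^(−0.07)·[0.4945·35.0564 + 0.5055·7.9989] = 19.9326

£19.93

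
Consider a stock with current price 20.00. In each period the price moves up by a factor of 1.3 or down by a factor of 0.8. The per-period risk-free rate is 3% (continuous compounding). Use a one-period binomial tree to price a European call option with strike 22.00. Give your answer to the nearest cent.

Risk-neutral probability p = (e^0.03 − 0.8)/(1.3 − 0.8) = 0.2305/0.5000 = 0.4609
Terminal stock prices: S_u = 26, S_d = 16
Terminal payoffs (S − K): max(4, 0) = 4, max(-6, 0) = 0
Node 0 (S = 20): V_0 = e^(−0.03)·[0.4609·4.0000 + 0.5391·0.0000] = 1.7891

1.79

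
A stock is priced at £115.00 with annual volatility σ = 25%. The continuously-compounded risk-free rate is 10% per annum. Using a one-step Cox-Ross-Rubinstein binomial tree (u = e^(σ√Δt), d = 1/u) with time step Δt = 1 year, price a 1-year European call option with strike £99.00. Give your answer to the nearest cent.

£28.44

CRR parameters: u = e^(σ√Δt) = e^(0.25·√1) = 1.2840, d = 1/u = 0.7788
Per-period rate: rΔt = 0.1·1 = 0.1, so R = e^0.1 = 1.1052
Risk-neutral probability p = (e^0.1 − 0.7788)/(1.2840 − 0.7788) = 0.3264/0.5052 = 0.6460
Terminal stock prices: S_u = 147.7, S_d = 89.56
Terminal payoffs (S − K): max(48.66, 0) = 48.66, max(-9.438, 0) = 0
Node 0 (S = 115): V_0 = e^(−0.1)·[0.6460·48.6629 + 0.3540·0.0000] = 28.4443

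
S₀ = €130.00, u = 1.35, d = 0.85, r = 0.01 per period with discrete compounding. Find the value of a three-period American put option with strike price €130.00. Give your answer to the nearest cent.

€17.27

Risk-neutral probability p = (1 + 0.01 − 0.85)/(1.35 − 0.85) = 0.1600/0.5000 = 0.3200
Terminal stock prices: S_uuu = 319.8, S_uud = 201.4, S_udd = 126.8, S_ddd = 79.84
Terminal payoffs (K − S): max(-189.8, 0) = 0, max(-71.39, 0) = 0, max(3.201, 0) = 3.201, max(50.16, 0) = 50.16
Node uu (S = 236.9): continuation = 1/1.01·[0.3200·0.0000 + 0.6800·0.0000] = 0.0000; exercise value = 0.0000 ≤ continuation, so V_uu = 0.0000
Node ud (S = 149.2): continuation = 1/1.01·[0.3200·0.0000 + 0.6800·3.2013] = 2.1553; exercise value = 0.0000 ≤ continuation, so V_ud = 2.1553
Node dd (S = 93.92): continuation = 1/1.01·[0.3200·3.2013 + 0.6800·50.1638] = 34.7879; exercise value = 36.0750 > continuation, so V_dd = 36.0750 (exercise)
Node u (S = 175.5): continuation = 1/1.01·[0.3200·0.0000 + 0.6800·2.1553] = 1.4511; exercise value = 0.0000 ≤ continuation, so V_u = 1.4511
Node d (S = 110.5): continuation = 1/1.01·[0.3200·2.1553 + 0.6800·36.0750] = 24.9710; exercise value = 19.5000 ≤ continuation, so V_d = 24.9710
Node 0 (S = 130): continuation = 1/1.01·[0.3200·1.4511 + 0.6800·24.9710] = 17.2719; exercise value = 0.0000 ≤ continuation, so V_0 = 17.2719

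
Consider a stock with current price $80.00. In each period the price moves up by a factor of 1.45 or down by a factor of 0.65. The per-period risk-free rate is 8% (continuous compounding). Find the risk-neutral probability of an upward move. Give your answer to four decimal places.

Risk-neutral probability p = (e^0.08 − 0.65)/(1.45 − 0.65) = 0.4333/0.8000 = 0.5416

p = 0.5416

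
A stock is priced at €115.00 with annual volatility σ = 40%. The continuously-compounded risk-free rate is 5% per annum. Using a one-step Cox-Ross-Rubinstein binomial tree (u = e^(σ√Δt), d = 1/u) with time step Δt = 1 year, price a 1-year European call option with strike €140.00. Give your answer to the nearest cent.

€13.92

CRR parameters: u = e^(σ√Δt) = e^(0.4·√1) = 1.4918, d = 1/u = 0.6703
Per-period rate: rΔt = 0.05·1 = 0.05, so R = e^0.05 = 1.0513
Risk-neutral probability p = (e^0.05 − 0.6703)/(1.4918 − 0.6703) = 0.3810/0.8215 = 0.4637
Terminal stock prices: S_u = 171.6, S_d = 77.09
Terminal payoffs (S − K): max(31.56, 0) = 31.56, max(-62.91, 0) = 0
Node 0 (S = 115): V_0 = e^(−0.05)·[0.4637·31.5598 + 0.5363·0.0000] = 13.9213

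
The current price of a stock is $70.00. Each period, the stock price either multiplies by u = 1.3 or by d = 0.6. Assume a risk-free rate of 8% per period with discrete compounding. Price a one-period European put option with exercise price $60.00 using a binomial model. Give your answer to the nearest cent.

$5.24

Risk-neutral probability p = (1 + 0.08 − 0.6)/(1.3 − 0.6) = 0.4800/0.7000 = 0.6857
Terminal stock prices: S_u = 91, S_d = 42
Terminal payoffs (K − S): max(-31, 0) = 0, max(18, 0) = 18
Node 0 (S = 70): V_0 = 1/1.08·[0.6857·0.0000 + 0.3143·18.0000] = 5.2381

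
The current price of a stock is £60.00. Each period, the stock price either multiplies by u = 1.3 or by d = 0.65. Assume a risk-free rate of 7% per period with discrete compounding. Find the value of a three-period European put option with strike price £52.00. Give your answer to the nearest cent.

Risk-neutral probability p = (1 + 0.07 − 0.65)/(1.3 − 0.65) = 0.4200/0.6500 = 0.6462
Terminal stock prices: S_uuu = 131.8, S_uud = 65.91, S_udd = 32.96, S_ddd = 16.48
Terminal payoffs (K − S): max(-79.82, 0) = 0, max(-13.91, 0) = 0, max(19.04, 0) = 19.04, max(35.52, 0) = 35.52
Node uu (S = 101.4): V_uu = 1/1.07·[0.6462·0.0000 + 0.3538·0.0000] = 0.0000
Node ud (S = 50.7): V_ud = 1/1.07·[0.6462·0.0000 + 0.3538·19.0450] = 6.2981
Node dd (S = 25.35): V_dd = 1/1.07·[0.6462·19.0450 + 0.3538·35.5225] = 23.2481
Node u (S = 78): V_u = 1/1.07·[0.6462·0.0000 + 0.3538·6.2981] = 2.0828
Node d (S = 39): V_d = 1/1.07·[0.6462·6.2981 + 0.3538·23.2481] = 11.4914
Node 0 (S = 60): V_0 = 1/1.07·[0.6462·2.0828 + 0.3538·11.4914] = 5.0579

£5.06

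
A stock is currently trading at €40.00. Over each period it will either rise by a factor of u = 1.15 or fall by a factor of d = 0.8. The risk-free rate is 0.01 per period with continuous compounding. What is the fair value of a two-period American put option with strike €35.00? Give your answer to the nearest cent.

Risk-neutral probability p = (e^0.01 − 0.8)/(1.15 − 0.8) = 0.2101/0.3500 = 0.6001
Terminal stock prices: S_uu = 52.9, S_ud = 36.8, S_dd = 25.6
Terminal payoffs (K − S): max(-17.9, 0) = 0, max(-1.8, 0) = 0, max(9.4, 0) = 9.4
Node u (S = 46): continuation = e^(−0.01)·[0.6001·0.0000 + 0.3999·0.0000] = 0.0000; exercise value = 0.0000 ≤ continuation, so V_u = 0.0000
Node d (S = 32): continuation = e^(−0.01)·[0.6001·0.0000 + 0.3999·9.4000] = 3.7213; exercise value = 3.0000 ≤ continuation, so V_d = 3.7213
Node 0 (S = 40): continuation = e^(−0.01)·[0.6001·0.0000 + 0.3999·3.7213] = 1.4732; exercise value = 0.0000 ≤ continuation, so V_0 = 1.4732

€1.47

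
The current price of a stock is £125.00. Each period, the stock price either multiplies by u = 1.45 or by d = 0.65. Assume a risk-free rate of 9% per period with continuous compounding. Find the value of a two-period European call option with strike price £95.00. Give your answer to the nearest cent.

Risk-neutral probability p = (e^0.09 − 0.65)/(1.45 − 0.65) = 0.4442/0.8000 = 0.5552
Terminal stock prices: S_uu = 262.8, S_ud = 117.8, S_dd = 52.81
Terminal payoffs (S − K): max(167.8, 0) = 167.8, max(22.81, 0) = 22.81, max(-42.19, 0) = 0
Node u (S = 181.2): V_u = e^(−0.09)·[0.5552·167.8125 + 0.4448·22.8125] = 94.4265
Node d (S = 81.25): V_d = e^(−0.09)·[0.5552·22.8125 + 0.4448·0.0000] = 11.5758
Node 0 (S = 125): V_0 = e^(−0.09)·[0.5552·94.4265 + 0.4448·11.5758] = 52.6205

£52.62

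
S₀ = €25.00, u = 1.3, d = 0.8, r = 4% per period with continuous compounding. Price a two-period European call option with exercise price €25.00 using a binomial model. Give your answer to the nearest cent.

Risk-neutral probability p = (e^0.04 − 0.8)/(1.3 − 0.8) = 0.2408/0.5000 = 0.4816
Terminal stock prices: S_uu = 42.25, S_ud = 26, S_dd = 16
Terminal payoffs (S − K): max(17.25, 0) = 17.25, max(1, 0) = 1, max(-9, 0) = 0
Node u (S = 32.5): V_u = e^(−0.04)·[0.4816·17.2500 + 0.5184·1.0000] = 8.4803
Node d (S = 20): V_d = e^(−0.04)·[0.4816·1.0000 + 0.5184·0.0000] = 0.4627
Node 0 (S = 25): V_0 = e^(−0.04)·[0.4816·8.4803 + 0.5184·0.4627] = 4.1546

€4.15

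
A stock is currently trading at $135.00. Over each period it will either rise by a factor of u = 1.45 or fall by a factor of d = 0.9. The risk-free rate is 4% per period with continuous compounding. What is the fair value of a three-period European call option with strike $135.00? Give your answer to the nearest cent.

Risk-neutral probability p = (e^0.04 − 0.9)/(1.45 − 0.9) = 0.1408/0.5500 = 0.2560
Terminal stock prices: S_uuu = 411.6, S_uud = 255.5, S_udd = 158.6, S_ddd = 98.42
Terminal payoffs (S − K): max(276.6, 0) = 276.6, max(120.5, 0) = 120.5, max(23.56, 0) = 23.56, max(-36.58, 0) = 0
Node uu (S = 283.8): V_uu = e^(−0.04)·[0.2560·276.5644 + 0.7440·120.4537] = 154.1309
Node ud (S = 176.2): V_ud = e^(−0.04)·[0.2560·120.4537 + 0.7440·23.5575] = 46.4684
Node dd (S = 109.4): V_dd = e^(−0.04)·[0.2560·23.5575 + 0.7440·0.0000] = 5.7947
Node u (S = 195.8): V_u = e^(−0.04)·[0.2560·154.1309 + 0.7440·46.4684] = 71.1293
Node d (S = 121.5): V_d = e^(−0.04)·[0.2560·46.4684 + 0.7440·5.7947] = 15.5724
Node 0 (S = 135): V_0 = e^(−0.04)·[0.2560·71.1293 + 0.7440·15.5724] = 28.6278

$28.63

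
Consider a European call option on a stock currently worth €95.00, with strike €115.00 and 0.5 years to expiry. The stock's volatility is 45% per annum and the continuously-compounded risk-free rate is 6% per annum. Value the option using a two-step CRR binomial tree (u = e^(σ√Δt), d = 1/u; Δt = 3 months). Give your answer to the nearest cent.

CRR parameters: u = e^(σ√Δt) = e^(0.45·√0.25) = 1.2523, d = 1/u = 0.7985
Per-period rate: rΔt = 0.06·0.25 = 0.015, so R = e^0.015 = 1.0151
Risk-neutral probability p = (e^0.015 − 0.7985)/(1.2523 − 0.7985) = 0.2166/0.4538 = 0.4773
Terminal stock prices: S_uu = 149, S_ud = 95, S_dd = 60.57
Terminal payoffs (S − K): max(33.99, 0) = 33.99, max(-20, 0) = 0, max(-54.43, 0) = 0
Node u (S = 119): V_u = e^(−0.015)·[0.4773·33.9897 + 0.5227·0.0000] = 15.9814
Node d (S = 75.86): V_d = e^(−0.015)·[0.4773·0.0000 + 0.5227·0.0000] = 0.0000
Node 0 (S = 95): V_0 = e^(−0.015)·[0.4773·15.9814 + 0.5227·0.0000] = 7.5142

€7.51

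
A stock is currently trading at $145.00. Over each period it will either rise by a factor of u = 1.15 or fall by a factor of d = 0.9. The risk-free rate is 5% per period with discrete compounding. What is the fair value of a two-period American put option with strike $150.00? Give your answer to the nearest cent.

$7.43

Risk-neutral probability p = (1 + 0.05 − 0.9)/(1.15 − 0.9) = 0.1500/0.2500 = 0.6000
Terminal stock prices: S_uu = 191.8, S_ud = 150.1, S_dd = 117.5
Terminal payoffs (K − S): max(-41.76, 0) = 0, max(-0.075, 0) = 0, max(32.55, 0) = 32.55
Node u (S = 166.8): continuation = 1/1.05·[0.6000·0.0000 + 0.4000·0.0000] = 0.0000; exercise value = 0.0000 ≤ continuation, so V_u = 0.0000
Node d (S = 130.5): continuation = 1/1.05·[0.6000·0.0000 + 0.4000·32.5500] = 12.4000; exercise value = 19.5000 > continuation, so V_d = 19.5000 (exercise)
Node 0 (S = 145): continuation = 1/1.05·[0.6000·0.0000 + 0.4000·19.5000] = 7.4286; exercise value = 5.0000 ≤ continuation, so V_0 = 7.4286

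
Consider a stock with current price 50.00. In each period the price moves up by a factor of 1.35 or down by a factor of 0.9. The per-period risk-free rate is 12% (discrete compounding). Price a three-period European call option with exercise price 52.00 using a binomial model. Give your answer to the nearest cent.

14.47

Risk-neutral probability p = (1 + 0.12 − 0.9)/(1.35 − 0.9) = 0.2200/0.4500 = 0.4889
Terminal stock prices: S_uuu = 123, S_uud = 82.01, S_udd = 54.68, S_ddd = 36.45
Terminal payoffs (S − K): max(71.02, 0) = 71.02, max(30.01, 0) = 30.01, max(2.675, 0) = 2.675, max(-15.55, 0) = 0
Node uu (S = 91.13): V_uu = 1/1.12·[0.4889·71.0188 + 0.5111·30.0125] = 44.6964
Node ud (S = 60.75): V_ud = 1/1.12·[0.4889·30.0125 + 0.5111·2.6750] = 14.3214
Node dd (S = 40.5): V_dd = 1/1.12·[0.4889·2.6750 + 0.5111·0.0000] = 1.1677
Node u (S = 67.5): V_u = 1/1.12·[0.4889·44.6964 + 0.5111·14.3214] = 26.0459
Node d (S = 45): V_d = 1/1.12·[0.4889·14.3214 + 0.5111·1.1677] = 6.7843
Node 0 (S = 50): V_0 = 1/1.12·[0.4889·26.0459 + 0.5111·6.7843] = 14.4652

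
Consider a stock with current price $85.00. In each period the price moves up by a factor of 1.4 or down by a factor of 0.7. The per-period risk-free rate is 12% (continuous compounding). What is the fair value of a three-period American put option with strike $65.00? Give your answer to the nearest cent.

$3.65

Risk-neutral probability p = (e^0.12 − 0.7)/(1.4 − 0.7) = 0.4275/0.7000 = 0.6107
Terminal stock prices: S_uuu = 233.2, S_uud = 116.6, S_udd = 58.31, S_ddd = 29.15
Terminal payoffs (K − S): max(-168.2, 0) = 0, max(-51.62, 0) = 0, max(6.69, 0) = 6.69, max(35.85, 0) = 35.85
Node uu (S = 166.6): continuation = e^(−0.12)·[0.6107·0.0000 + 0.3893·0.0000] = 0.0000; exercise value = 0.0000 ≤ continuation, so V_uu = 0.0000
Node ud (S = 83.3): continuation = e^(−0.12)·[0.6107·0.0000 + 0.3893·6.6900] = 2.3099; exercise value = 0.0000 ≤ continuation, so V_ud = 2.3099
Node dd (S = 41.65): continuation = e^(−0.12)·[0.6107·6.6900 + 0.3893·35.8450] = 15.9998; exercise value = 23.3500 > continuation, so V_dd = 23.3500 (exercise)
Node u (S = 119): continuation = e^(−0.12)·[0.6107·0.0000 + 0.3893·2.3099] = 0.7975; exercise value = 0.0000 ≤ continuation, so V_u = 0.7975
Node d (S = 59.5): continuation = e^(−0.12)·[0.6107·2.3099 + 0.3893·23.3500] = 9.3132; exercise value = 5.5000 ≤ continuation, so V_d = 9.3132
Node 0 (S = 85): continuation = e^(−0.12)·[0.6107·0.7975 + 0.3893·9.3132] = 3.6475; exercise value = 0.0000 ≤ continuation, so V_0 = 3.6475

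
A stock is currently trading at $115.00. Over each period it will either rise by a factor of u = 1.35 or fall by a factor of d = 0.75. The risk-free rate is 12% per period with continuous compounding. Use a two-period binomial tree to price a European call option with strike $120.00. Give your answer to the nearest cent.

$27.90

Risk-neutral probability p = (e^0.12 − 0.75)/(1.35 − 0.75) = 0.3775/0.6000 = 0.6292
Terminal stock prices: S_uu = 209.6, S_ud = 116.4, S_dd = 64.69
Terminal payoffs (S − K): max(89.59, 0) = 89.59, max(-3.562, 0) = 0, max(-55.31, 0) = 0
Node u (S = 155.2): V_u = e^(−0.12)·[0.6292·89.5875 + 0.3708·0.0000] = 49.9913
Node d (S = 86.25): V_d = e^(−0.12)·[0.6292·0.0000 + 0.3708·0.0000] = 0.0000
Node 0 (S = 115): V_0 = e^(−0.12)·[0.6292·49.9913 + 0.3708·0.0000] = 27.8959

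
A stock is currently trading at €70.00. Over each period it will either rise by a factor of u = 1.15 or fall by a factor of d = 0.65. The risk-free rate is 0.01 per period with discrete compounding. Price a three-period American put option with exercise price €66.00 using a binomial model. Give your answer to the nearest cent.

€9.21

Risk-neutral probability p = (1 + 0.01 − 0.65)/(1.15 − 0.65) = 0.3600/0.5000 = 0.7200
Terminal stock prices: S_uuu = 106.5, S_uud = 60.17, S_udd = 34.01, S_ddd = 19.22
Terminal payoffs (K − S): max(-40.46, 0) = 0, max(5.826, 0) = 5.826, max(31.99, 0) = 31.99, max(46.78, 0) = 46.78
Node uu (S = 92.57): continuation = 1/1.01·[0.7200·0.0000 + 0.2800·5.8263] = 1.6152; exercise value = 0.0000 ≤ continuation, so V_uu = 1.6152
Node ud (S = 52.33): continuation = 1/1.01·[0.7200·5.8263 + 0.2800·31.9887] = 13.0215; exercise value = 13.6750 > continuation, so V_ud = 13.6750 (exercise)
Node dd (S = 29.58): continuation = 1/1.01·[0.7200·31.9887 + 0.2800·46.7763] = 35.7715; exercise value = 36.4250 > continuation, so V_dd = 36.4250 (exercise)
Node u (S = 80.5): continuation = 1/1.01·[0.7200·1.6152 + 0.2800·13.6750] = 4.9425; exercise value = 0.0000 ≤ continuation, so V_u = 4.9425
Node d (S = 45.5): continuation = 1/1.01·[0.7200·13.6750 + 0.2800·36.4250] = 19.8465; exercise value = 20.5000 > continuation, so V_d = 20.5000 (exercise)
Node 0 (S = 70): continuation = 1/1.01·[0.7200·4.9425 + 0.2800·20.5000] = 9.2065; exercise value = 0.0000 ≤ continuation, so V_0 = 9.2065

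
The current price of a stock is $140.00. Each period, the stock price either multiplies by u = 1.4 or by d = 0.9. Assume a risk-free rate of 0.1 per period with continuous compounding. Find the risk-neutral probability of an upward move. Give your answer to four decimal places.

Risk-neutral probability p = (e^0.1 − 0.9)/(1.4 − 0.9) = 0.2052/0.5000 = 0.4103

p = 0.4103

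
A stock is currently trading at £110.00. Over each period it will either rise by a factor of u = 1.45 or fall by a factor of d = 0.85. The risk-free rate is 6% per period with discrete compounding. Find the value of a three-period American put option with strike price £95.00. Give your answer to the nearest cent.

£6.33

Risk-neutral probability p = (1 + 0.06 − 0.85)/(1.45 − 0.85) = 0.2100/0.6000 = 0.3500
Terminal stock prices: S_uuu = 335.3, S_uud = 196.6, S_udd = 115.2, S_ddd = 67.55
Terminal payoffs (K − S): max(-240.3, 0) = 0, max(-101.6, 0) = 0, max(-20.24, 0) = 0, max(27.45, 0) = 27.45
Node uu (S = 231.3): continuation = 1/1.06·[0.3500·0.0000 + 0.6500·0.0000] = 0.0000; exercise value = 0.0000 ≤ continuation, so V_uu = 0.0000
Node ud (S = 135.6): continuation = 1/1.06·[0.3500·0.0000 + 0.6500·0.0000] = 0.0000; exercise value = 0.0000 ≤ continuation, so V_ud = 0.0000
Node dd (S = 79.47): continuation = 1/1.06·[0.3500·0.0000 + 0.6500·27.4463] = 16.8302; exercise value = 15.5250 ≤ continuation, so V_dd = 16.8302
Node u (S = 159.5): continuation = 1/1.06·[0.3500·0.0000 + 0.6500·0.0000] = 0.0000; exercise value = 0.0000 ≤ continuation, so V_u = 0.0000
Node d (S = 93.5): continuation = 1/1.06·[0.3500·0.0000 + 0.6500·16.8302] = 10.3204; exercise value = 1.5000 ≤ continuation, so V_d = 10.3204
Node 0 (S = 110): continuation = 1/1.06·[0.3500·0.0000 + 0.6500·10.3204] = 6.3286; exercise value = 0.0000 ≤ continuation, so V_0 = 6.3286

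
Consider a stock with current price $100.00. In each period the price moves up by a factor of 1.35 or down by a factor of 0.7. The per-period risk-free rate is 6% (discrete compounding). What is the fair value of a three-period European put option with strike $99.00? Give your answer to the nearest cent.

Risk-neutral probability p = (1 + 0.06 − 0.7)/(1.35 − 0.7) = 0.3600/0.6500 = 0.5538
Terminal stock prices: S_uuu = 246, S_uud = 127.6, S_udd = 66.15, S_ddd = 34.3
Terminal payoffs (K − S): max(-147, 0) = 0, max(-28.58, 0) = 0, max(32.85, 0) = 32.85, max(64.7, 0) = 64.7
Node uu (S = 182.3): V_uu = 1/1.06·[0.5538·0.0000 + 0.4462·0.0000] = 0.0000
Node ud (S = 94.5): V_ud = 1/1.06·[0.5538·0.0000 + 0.4462·32.8500] = 13.8266
Node dd (S = 49): V_dd = 1/1.06·[0.5538·32.8500 + 0.4462·64.7000] = 44.3962
Node u (S = 135): V_u = 1/1.06·[0.5538·0.0000 + 0.4462·13.8266] = 5.8196
Node d (S = 70): V_d = 1/1.06·[0.5538·13.8266 + 0.4462·44.3962] = 25.9107
Node 0 (S = 100): V_0 = 1/1.06·[0.5538·5.8196 + 0.4462·25.9107] = 13.9465

$13.95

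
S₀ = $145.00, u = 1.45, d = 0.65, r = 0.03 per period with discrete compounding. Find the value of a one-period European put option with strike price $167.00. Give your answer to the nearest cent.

Risk-neutral probability p = (1 + 0.03 − 0.65)/(1.45 − 0.65) = 0.3800/0.8000 = 0.4750
Terminal stock prices: S_u = 210.2, S_d = 94.25
Terminal payoffs (K − S): max(-43.25, 0) = 0, max(72.75, 0) = 72.75
Node 0 (S = 145): V_0 = 1/1.03·[0.4750·0.0000 + 0.5250·72.7500] = 37.0813

$37.08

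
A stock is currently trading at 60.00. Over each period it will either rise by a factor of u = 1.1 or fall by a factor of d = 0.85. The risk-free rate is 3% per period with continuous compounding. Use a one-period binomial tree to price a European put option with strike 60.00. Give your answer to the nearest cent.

Risk-neutral probability p = (e^0.03 − 0.85)/(1.1 − 0.85) = 0.1805/0.2500 = 0.7218
Terminal stock prices: S_u = 66, S_d = 51
Terminal payoffs (K − S): max(-6, 0) = 0, max(9, 0) = 9
Node 0 (S = 60): V_0 = e^(−0.03)·[0.7218·0.0000 + 0.2782·9.0000] = 2.4296

2.43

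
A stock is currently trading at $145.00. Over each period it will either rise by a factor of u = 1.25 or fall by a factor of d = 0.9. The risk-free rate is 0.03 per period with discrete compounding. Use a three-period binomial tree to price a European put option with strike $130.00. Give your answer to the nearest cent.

Risk-neutral probability p = (1 + 0.03 − 0.9)/(1.25 − 0.9) = 0.1300/0.3500 = 0.3714
Terminal stock prices: S_uuu = 283.2, S_uud = 203.9, S_udd = 146.8, S_ddd = 105.7
Terminal payoffs (K − S): max(-153.2, 0) = 0, max(-73.91, 0) = 0, max(-16.81, 0) = 0, max(24.29, 0) = 24.29
Node uu (S = 226.6): V_uu = 1/1.03·[0.3714·0.0000 + 0.6286·0.0000] = 0.0000
Node ud (S = 163.1): V_ud = 1/1.03·[0.3714·0.0000 + 0.6286·0.0000] = 0.0000
Node dd (S = 117.5): V_dd = 1/1.03·[0.3714·0.0000 + 0.6286·24.2950] = 14.8264
Node u (S = 181.2): V_u = 1/1.03·[0.3714·0.0000 + 0.6286·0.0000] = 0.0000
Node d (S = 130.5): V_d = 1/1.03·[0.3714·0.0000 + 0.6286·14.8264] = 9.0480
Node 0 (S = 145): V_0 = 1/1.03·[0.3714·0.0000 + 0.6286·9.0480] = 5.5217

$5.52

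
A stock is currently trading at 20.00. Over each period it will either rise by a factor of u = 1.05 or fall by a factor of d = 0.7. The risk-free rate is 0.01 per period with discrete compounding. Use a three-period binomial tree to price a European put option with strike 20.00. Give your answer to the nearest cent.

1.54

Risk-neutral probability p = (1 + 0.01 − 0.7)/(1.05 − 0.7) = 0.3100/0.3500 = 0.8857
Terminal stock prices: S_uuu = 23.15, S_uud = 15.43, S_udd = 10.29, S_ddd = 6.86
Terminal payoffs (K − S): max(-3.153, 0) = 0, max(4.565, 0) = 4.565, max(9.71, 0) = 9.71, max(13.14, 0) = 13.14
Node uu (S = 22.05): V_uu = 1/1.01·[0.8857·0.0000 + 0.1143·4.5650] = 0.5165
Node ud (S = 14.7): V_ud = 1/1.01·[0.8857·4.5650 + 0.1143·9.7100] = 5.1020
Node dd (S = 9.8): V_dd = 1/1.01·[0.8857·9.7100 + 0.1143·13.1400] = 10.0020
Node u (S = 21): V_u = 1/1.01·[0.8857·0.5165 + 0.1143·5.1020] = 1.0303
Node d (S = 14): V_d = 1/1.01·[0.8857·5.1020 + 0.1143·10.0020] = 5.6059
Node 0 (S = 20): V_0 = 1/1.01·[0.8857·1.0303 + 0.1143·5.6059] = 1.5378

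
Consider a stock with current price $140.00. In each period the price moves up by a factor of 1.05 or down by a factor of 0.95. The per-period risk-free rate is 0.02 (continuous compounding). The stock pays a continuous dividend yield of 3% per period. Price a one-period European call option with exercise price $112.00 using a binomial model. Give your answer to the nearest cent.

$26.08

Per-period risk-free factor R = e^0.02 = 1.0202; dividend-adjusted growth = e^(0.02−0.03) = 0.9900.
Risk-neutral probability p = (0.9900 − 0.95)/(1.05 − 0.95) = 0.0400/0.1000 = 0.4005
Terminal stock prices: S_u = 147, S_d = 133
Terminal payoffs (S − K): max(35, 0) = 35, max(21, 0) = 21
Node 0 (S = 140): V_0 = e^(−0.02)·[0.4005·35.0000 + 0.5995·21.0000] = 26.0801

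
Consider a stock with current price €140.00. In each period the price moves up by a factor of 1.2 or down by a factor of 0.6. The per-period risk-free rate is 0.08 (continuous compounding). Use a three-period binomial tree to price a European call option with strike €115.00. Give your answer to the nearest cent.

Risk-neutral probability p = (e^0.08 − 0.6)/(1.2 − 0.6) = 0.4833/0.6000 = 0.8055
Terminal stock prices: S_uuu = 241.9, S_uud = 121, S_udd = 60.48, S_ddd = 30.24
Terminal payoffs (S − K): max(126.9, 0) = 126.9, max(5.96, 0) = 5.96, max(-54.52, 0) = 0, max(-84.76, 0) = 0
Node uu (S = 201.6): V_uu = e^(−0.08)·[0.8055·126.9200 + 0.1945·5.9600] = 95.4416
Node ud (S = 100.8): V_ud = e^(−0.08)·[0.8055·5.9600 + 0.1945·0.0000] = 4.4316
Node dd (S = 50.4): V_dd = e^(−0.08)·[0.8055·0.0000 + 0.1945·0.0000] = 0.0000
Node u (S = 168): V_u = e^(−0.08)·[0.8055·95.4416 + 0.1945·4.4316] = 71.7614
Node d (S = 84): V_d = e^(−0.08)·[0.8055·4.4316 + 0.1945·0.0000] = 3.2951
Node 0 (S = 140): V_0 = e^(−0.08)·[0.8055·71.7614 + 0.1945·3.2951] = 53.9499

€53.95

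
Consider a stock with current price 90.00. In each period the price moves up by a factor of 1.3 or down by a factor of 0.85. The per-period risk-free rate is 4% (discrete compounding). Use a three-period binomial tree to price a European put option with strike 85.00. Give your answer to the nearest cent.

5.27

Risk-neutral probability p = (1 + 0.04 − 0.85)/(1.3 − 0.85) = 0.1900/0.4500 = 0.4222
Terminal stock prices: S_uuu = 197.7, S_uud = 129.3, S_udd = 84.53, S_ddd = 55.27
Terminal payoffs (K − S): max(-112.7, 0) = 0, max(-44.29, 0) = 0, max(0.4675, 0) = 0.4675, max(29.73, 0) = 29.73
Node uu (S = 152.1): V_uu = 1/1.04·[0.4222·0.0000 + 0.5778·0.0000] = 0.0000
Node ud (S = 99.45): V_ud = 1/1.04·[0.4222·0.0000 + 0.5778·0.4675] = 0.2597
Node dd (S = 65.02): V_dd = 1/1.04·[0.4222·0.4675 + 0.5778·29.7288] = 16.7058
Node u (S = 117): V_u = 1/1.04·[0.4222·0.0000 + 0.5778·0.2597] = 0.1443
Node d (S = 76.5): V_d = 1/1.04·[0.4222·0.2597 + 0.5778·16.7058] = 9.3864
Node 0 (S = 90): V_0 = 1/1.04·[0.4222·0.1443 + 0.5778·9.3864] = 5.2733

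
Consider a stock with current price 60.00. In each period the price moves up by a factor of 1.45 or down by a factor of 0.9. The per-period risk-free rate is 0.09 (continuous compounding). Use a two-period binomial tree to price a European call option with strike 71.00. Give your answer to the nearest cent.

8.53

Risk-neutral probability p = (e^0.09 − 0.9)/(1.45 − 0.9) = 0.1942/0.5500 = 0.3530
Terminal stock prices: S_uu = 126.2, S_ud = 78.3, S_dd = 48.6
Terminal payoffs (S − K): max(55.15, 0) = 55.15, max(7.3, 0) = 7.3, max(-22.4, 0) = 0
Node u (S = 87): V_u = e^(−0.09)·[0.3530·55.1500 + 0.6470·7.3000] = 22.1109
Node d (S = 54): V_d = e^(−0.09)·[0.3530·7.3000 + 0.6470·0.0000] = 2.3554
Node 0 (S = 60): V_0 = e^(−0.09)·[0.3530·22.1109 + 0.6470·2.3554] = 8.5269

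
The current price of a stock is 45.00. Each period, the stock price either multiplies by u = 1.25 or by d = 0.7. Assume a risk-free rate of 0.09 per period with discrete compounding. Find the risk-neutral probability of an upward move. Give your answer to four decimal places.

Risk-neutral probability p = (1 + 0.09 − 0.7)/(1.25 − 0.7) = 0.3900/0.5500 = 0.7091

p = 0.7091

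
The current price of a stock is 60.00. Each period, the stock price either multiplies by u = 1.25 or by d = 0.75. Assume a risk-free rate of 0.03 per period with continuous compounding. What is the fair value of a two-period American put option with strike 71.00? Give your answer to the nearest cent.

14.50

Risk-neutral probability p = (e^0.03 − 0.75)/(1.25 − 0.75) = 0.2805/0.5000 = 0.5609
Terminal stock prices: S_uu = 93.75, S_ud = 56.25, S_dd = 33.75
Terminal payoffs (K − S): max(-22.75, 0) = 0, max(14.75, 0) = 14.75, max(37.25, 0) = 37.25
Node u (S = 75): continuation = e^(−0.03)·[0.5609·0.0000 + 0.4391·14.7500] = 6.2852; exercise value = 0.0000 ≤ continuation, so V_u = 6.2852
Node d (S = 45): continuation = e^(−0.03)·[0.5609·14.7500 + 0.4391·37.2500] = 23.9016; exercise value = 26.0000 > continuation, so V_d = 26.0000 (exercise)
Node 0 (S = 60): continuation = e^(−0.03)·[0.5609·6.2852 + 0.4391·26.0000] = 14.5002; exercise value = 11.0000 ≤ continuation, so V_0 = 14.5002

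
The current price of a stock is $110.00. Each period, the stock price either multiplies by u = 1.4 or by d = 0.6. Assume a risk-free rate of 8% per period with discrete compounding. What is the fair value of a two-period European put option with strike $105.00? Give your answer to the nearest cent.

Risk-neutral probability p = (1 + 0.08 − 0.6)/(1.4 − 0.6) = 0.4800/0.8000 = 0.6000
Terminal stock prices: S_uu = 215.6, S_ud = 92.4, S_dd = 39.6
Terminal payoffs (K − S): max(-110.6, 0) = 0, max(12.6, 0) = 12.6, max(65.4, 0) = 65.4
Node u (S = 154): V_u = 1/1.08·[0.6000·0.0000 + 0.4000·12.6000] = 4.6667
Node d (S = 66): V_d = 1/1.08·[0.6000·12.6000 + 0.4000·65.4000] = 31.2222
Node 0 (S = 110): V_0 = 1/1.08·[0.6000·4.6667 + 0.4000·31.2222] = 14.1564

$14.16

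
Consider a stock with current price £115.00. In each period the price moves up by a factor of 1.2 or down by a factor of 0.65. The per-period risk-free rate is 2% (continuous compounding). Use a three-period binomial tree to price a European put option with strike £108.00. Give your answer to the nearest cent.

£12.76

Risk-neutral probability p = (e^0.02 − 0.65)/(1.2 − 0.65) = 0.3702/0.5500 = 0.6731
Terminal stock prices: S_uuu = 198.7, S_uud = 107.6, S_udd = 58.31, S_ddd = 31.58
Terminal payoffs (K − S): max(-90.72, 0) = 0, max(0.36, 0) = 0.36, max(49.69, 0) = 49.69, max(76.42, 0) = 76.42
Node uu (S = 165.6): V_uu = e^(−0.02)·[0.6731·0.0000 + 0.3269·0.3600] = 0.1154
Node ud (S = 89.7): V_ud = e^(−0.02)·[0.6731·0.3600 + 0.3269·49.6950] = 16.1615
Node dd (S = 48.59): V_dd = e^(−0.02)·[0.6731·49.6950 + 0.3269·76.4181] = 57.2740
Node u (S = 138): V_u = e^(−0.02)·[0.6731·0.1154 + 0.3269·16.1615] = 5.2548
Node d (S = 74.75): V_d = e^(−0.02)·[0.6731·16.1615 + 0.3269·57.2740] = 29.0153
Node 0 (S = 115): V_0 = e^(−0.02)·[0.6731·5.2548 + 0.3269·29.0153] = 12.7644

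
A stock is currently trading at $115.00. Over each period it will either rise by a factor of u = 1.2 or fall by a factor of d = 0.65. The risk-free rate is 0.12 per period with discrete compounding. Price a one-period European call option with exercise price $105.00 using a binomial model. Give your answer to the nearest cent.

$25.18

Risk-neutral probability p = (1 + 0.12 − 0.65)/(1.2 − 0.65) = 0.4700/0.5500 = 0.8545
Terminal stock prices: S_u = 138, S_d = 74.75
Terminal payoffs (S − K): max(33, 0) = 33, max(-30.25, 0) = 0
Node 0 (S = 115): V_0 = 1/1.12·[0.8545·33.0000 + 0.1455·0.0000] = 25.1786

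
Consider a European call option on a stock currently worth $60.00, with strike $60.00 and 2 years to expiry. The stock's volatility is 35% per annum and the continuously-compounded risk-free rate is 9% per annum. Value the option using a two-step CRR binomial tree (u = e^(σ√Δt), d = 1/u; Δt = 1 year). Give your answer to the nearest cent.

$15.10

CRR parameters: u = e^(σ√Δt) = e^(0.35·√1) = 1.4191, d = 1/u = 0.7047
Per-period rate: rΔt = 0.09·1 = 0.09, so R = e^0.09 = 1.0942
Risk-neutral probability p = (e^0.09 − 0.7047)/(1.4191 − 0.7047) = 0.3895/0.7144 = 0.5452
Terminal stock prices: S_uu = 120.8, S_ud = 60, S_dd = 29.8
Terminal payoffs (S − K): max(60.83, 0) = 60.83, max(0, 0) = 0, max(-30.2, 0) = 0
Node u (S = 85.14): V_u = e^(−0.09)·[0.5452·60.8252 + 0.4548·0.0000] = 30.3082
Node d (S = 42.28): V_d = e^(−0.09)·[0.5452·0.0000 + 0.4548·0.0000] = 0.0000
Node 0 (S = 60): V_0 = e^(−0.09)·[0.5452·30.3082 + 0.4548·0.0000] = 15.1021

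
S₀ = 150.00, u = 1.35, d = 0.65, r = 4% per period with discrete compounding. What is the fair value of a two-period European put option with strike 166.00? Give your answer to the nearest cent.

34.29

Risk-neutral probability p = (1 + 0.04 − 0.65)/(1.35 − 0.65) = 0.3900/0.7000 = 0.5571
Terminal stock prices: S_uu = 273.4, S_ud = 131.6, S_dd = 63.38
Terminal payoffs (K − S): max(-107.4, 0) = 0, max(34.38, 0) = 34.38, max(102.6, 0) = 102.6
Node u (S = 202.5): V_u = 1/1.04·[0.5571·0.0000 + 0.4429·34.3750] = 14.6377
Node d (S = 97.5): V_d = 1/1.04·[0.5571·34.3750 + 0.4429·102.6250] = 62.1154
Node 0 (S = 150): V_0 = 1/1.04·[0.5571·14.6377 + 0.4429·62.1154] = 34.2919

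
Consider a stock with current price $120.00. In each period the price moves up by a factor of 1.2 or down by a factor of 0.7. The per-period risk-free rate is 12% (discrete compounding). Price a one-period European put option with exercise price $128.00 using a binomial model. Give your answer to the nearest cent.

$6.29

Risk-neutral probability p = (1 + 0.12 − 0.7)/(1.2 − 0.7) = 0.4200/0.5000 = 0.8400
Terminal stock prices: S_u = 144, S_d = 84
Terminal payoffs (K − S): max(-16, 0) = 0, max(44, 0) = 44
Node 0 (S = 120): V_0 = 1/1.12·[0.8400·0.0000 + 0.1600·44.0000] = 6.2857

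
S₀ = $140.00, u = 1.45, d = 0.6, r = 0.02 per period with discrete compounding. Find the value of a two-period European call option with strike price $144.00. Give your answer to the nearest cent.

$35.28

Risk-neutral probability p = (1 + 0.02 − 0.6)/(1.45 − 0.6) = 0.4200/0.8500 = 0.4941
Terminal stock prices: S_uu = 294.4, S_ud = 121.8, S_dd = 50.4
Terminal payoffs (S − K): max(150.4, 0) = 150.4, max(-22.2, 0) = 0, max(-93.6, 0) = 0
Node u (S = 203): V_u = 1/1.02·[0.4941·150.3500 + 0.5059·0.0000] = 72.8339
Node d (S = 84): V_d = 1/1.02·[0.4941·0.0000 + 0.5059·0.0000] = 0.0000
Node 0 (S = 140): V_0 = 1/1.02·[0.4941·72.8339 + 0.5059·0.0000] = 35.2829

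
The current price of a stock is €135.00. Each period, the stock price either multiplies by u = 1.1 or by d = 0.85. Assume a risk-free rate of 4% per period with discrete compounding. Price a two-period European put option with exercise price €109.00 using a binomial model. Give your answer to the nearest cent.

€0.61

Risk-neutral probability p = (1 + 0.04 − 0.85)/(1.1 − 0.85) = 0.1900/0.2500 = 0.7600
Terminal stock prices: S_uu = 163.4, S_ud = 126.2, S_dd = 97.54
Terminal payoffs (K − S): max(-54.35, 0) = 0, max(-17.22, 0) = 0, max(11.46, 0) = 11.46
Node u (S = 148.5): V_u = 1/1.04·[0.7600·0.0000 + 0.2400·0.0000] = 0.0000
Node d (S = 114.8): V_d = 1/1.04·[0.7600·0.0000 + 0.2400·11.4625] = 2.6452
Node 0 (S = 135): V_0 = 1/1.04·[0.7600·0.0000 + 0.2400·2.6452] = 0.6104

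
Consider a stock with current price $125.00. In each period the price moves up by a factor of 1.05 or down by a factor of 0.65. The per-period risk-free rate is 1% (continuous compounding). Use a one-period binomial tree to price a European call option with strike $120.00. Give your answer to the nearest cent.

Risk-neutral probability p = (e^0.01 − 0.65)/(1.05 − 0.65) = 0.3601/0.4000 = 0.9001
Terminal stock prices: S_u = 131.2, S_d = 81.25
Terminal payoffs (S − K): max(11.25, 0) = 11.25, max(-38.75, 0) = 0
Node 0 (S = 125): V_0 = e^(−0.01)·[0.9001·11.2500 + 0.0999·0.0000] = 10.0257

$10.03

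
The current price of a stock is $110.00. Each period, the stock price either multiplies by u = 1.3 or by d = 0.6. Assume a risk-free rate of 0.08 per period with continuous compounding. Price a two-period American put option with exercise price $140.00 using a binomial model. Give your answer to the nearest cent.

Risk-neutral probability p = (e^0.08 − 0.6)/(1.3 − 0.6) = 0.4833/0.7000 = 0.6904
Terminal stock prices: S_uu = 185.9, S_ud = 85.8, S_dd = 39.6
Terminal payoffs (K − S): max(-45.9, 0) = 0, max(54.2, 0) = 54.2, max(100.4, 0) = 100.4
Node u (S = 143): continuation = e^(−0.08)·[0.6904·0.0000 + 0.3096·54.2000] = 15.4897; exercise value = 0.0000 ≤ continuation, so V_u = 15.4897
Node d (S = 66): continuation = e^(−0.08)·[0.6904·54.2000 + 0.3096·100.4000] = 63.2363; exercise value = 74.0000 > continuation, so V_d = 74.0000 (exercise)
Node 0 (S = 110): continuation = e^(−0.08)·[0.6904·15.4897 + 0.3096·74.0000] = 31.0203; exercise value = 30.0000 ≤ continuation, so V_0 = 31.0203

$31.02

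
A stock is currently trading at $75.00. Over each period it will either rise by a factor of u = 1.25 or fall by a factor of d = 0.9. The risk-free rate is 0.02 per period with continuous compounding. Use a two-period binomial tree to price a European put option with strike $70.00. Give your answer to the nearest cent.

Risk-neutral probability p = (e^0.02 − 0.9)/(1.25 − 0.9) = 0.1202/0.3500 = 0.3434
Terminal stock prices: S_uu = 117.2, S_ud = 84.38, S_dd = 60.75
Terminal payoffs (K − S): max(-47.19, 0) = 0, max(-14.38, 0) = 0, max(9.25, 0) = 9.25
Node u (S = 93.75): V_u = e^(−0.02)·[0.3434·0.0000 + 0.6566·0.0000] = 0.0000
Node d (S = 67.5): V_d = e^(−0.02)·[0.3434·0.0000 + 0.6566·9.2500] = 5.9530
Node 0 (S = 75): V_0 = e^(−0.02)·[0.3434·0.0000 + 0.6566·5.9530] = 3.8311

$3.83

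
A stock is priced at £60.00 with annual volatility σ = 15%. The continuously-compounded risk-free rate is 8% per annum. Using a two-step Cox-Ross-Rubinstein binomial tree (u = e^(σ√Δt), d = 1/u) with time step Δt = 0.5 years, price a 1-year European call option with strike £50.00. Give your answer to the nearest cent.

CRR parameters: u = e^(σ√Δt) = e^(0.15·√0.5) = 1.1119, d = 1/u = 0.8994
Per-period rate: rΔt = 0.08·0.5 = 0.04, so R = e^0.04 = 1.0408
Risk-neutral probability p = (e^0.04 − 0.8994)/(1.1119 − 0.8994) = 0.1414/0.2125 = 0.6655
Terminal stock prices: S_uu = 74.18, S_ud = 60, S_dd = 48.53
Terminal payoffs (S − K): max(24.18, 0) = 24.18, max(10, 0) = 10, max(-1.469, 0) = 0
Node u (S = 66.71): V_u = e^(−0.04)·[0.6655·24.1787 + 0.3345·10.0000] = 18.6742
Node d (S = 53.96): V_d = e^(−0.04)·[0.6655·10.0000 + 0.3345·0.0000] = 6.3944
Node 0 (S = 60): V_0 = e^(−0.04)·[0.6655·18.6742 + 0.3345·6.3944] = 13.9958

£14.00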